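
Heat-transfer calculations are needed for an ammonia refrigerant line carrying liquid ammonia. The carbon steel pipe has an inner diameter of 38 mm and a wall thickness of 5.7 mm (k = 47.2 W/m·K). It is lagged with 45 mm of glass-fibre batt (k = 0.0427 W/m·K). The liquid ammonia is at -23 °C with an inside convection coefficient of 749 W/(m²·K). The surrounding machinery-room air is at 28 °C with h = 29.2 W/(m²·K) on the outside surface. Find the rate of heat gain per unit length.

q′ ≈ 12.9 W/m

Radial resistances (cylindrical: R_cond = ln(r_o/r_i)/(2πkL), R_conv = 1/(h·2πrL)):
R_inner film = 1/(h_i·2πr₁L) = 1/(749×2π×0.019×1) = 0.01118 K/W
R_carbon steel pipe wall = ln(24.7/19)/(2π×47.2×1) = 8.847×10^-4 K/W
R_glass-fibre batt = ln(69.7/24.7)/(2π×0.0427×1) = 3.867 K/W
R_outer film = 1/(h_o·2πr_oL) = 1/(29.2×2π×0.0697×1) = 0.0782 K/W
R_total = 3.957 K/W
Q = ΔT/R_total = 51/3.957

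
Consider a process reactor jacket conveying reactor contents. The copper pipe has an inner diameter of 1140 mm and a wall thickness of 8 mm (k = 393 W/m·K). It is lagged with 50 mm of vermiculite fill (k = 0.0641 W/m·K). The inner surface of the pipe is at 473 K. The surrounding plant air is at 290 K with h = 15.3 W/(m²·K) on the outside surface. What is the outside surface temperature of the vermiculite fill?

T ≈ 304 K

Radial resistances (cylindrical: R_cond = ln(r_o/r_i)/(2πkL), R_conv = 1/(h·2πrL)):
R_copper pipe wall = ln(578/570)/(2π×393×1) = 5.644×10^-6 K/W
R_vermiculite fill = ln(628/578)/(2π×0.0641×1) = 0.206 K/W
R_outer film = 1/(h_o·2πr_oL) = 1/(15.3×2π×0.628×1) = 0.01656 K/W
R_total = 0.2226 K/W
Q = ΔT/R_total = 183/0.2226
Q = 822 W/m
T_interface = T_inner − Q·ΣR(inner→interface) = 473 − 822×0.206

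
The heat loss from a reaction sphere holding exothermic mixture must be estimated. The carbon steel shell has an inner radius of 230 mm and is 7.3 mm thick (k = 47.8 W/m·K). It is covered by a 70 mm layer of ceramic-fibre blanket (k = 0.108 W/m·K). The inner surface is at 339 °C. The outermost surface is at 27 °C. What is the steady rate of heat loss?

Q ≈ 441 W

Spherical conduction: R = (1/r_in − 1/r_out)/(4πk) per layer; series-sum.
R_carbon steel shell = (1/0.23 − 1/0.2373)/(4π×47.8) = 2.227×10^-4 K/W
R_ceramic-fibre blanket = (1/0.2373 − 1/0.3073)/(4π×0.108) = 0.7073 K/W
R_total = 0.7075 K/W
Q = ΔT/R_total = 312/0.7075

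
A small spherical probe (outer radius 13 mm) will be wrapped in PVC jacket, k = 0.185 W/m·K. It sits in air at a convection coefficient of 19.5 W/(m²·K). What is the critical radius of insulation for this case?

r_cr ≈ 19 mm

For a sphere r_cr = 2k/h = 2×0.185/19.5
r_cr = 19 mm; since the bare radius (13 mm) is below r_cr, adding a thin layer of insulation will *increase* heat loss.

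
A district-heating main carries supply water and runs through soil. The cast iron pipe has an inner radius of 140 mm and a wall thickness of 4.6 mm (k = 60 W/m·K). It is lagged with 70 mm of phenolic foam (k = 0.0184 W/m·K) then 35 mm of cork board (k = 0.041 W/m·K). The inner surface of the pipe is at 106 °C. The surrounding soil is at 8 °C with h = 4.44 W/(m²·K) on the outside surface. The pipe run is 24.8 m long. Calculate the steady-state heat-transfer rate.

Q ≈ 586 W

Radial resistances (cylindrical: R_cond = ln(r_o/r_i)/(2πkL), R_conv = 1/(h·2πrL)):
R_cast iron pipe wall = ln(144.6/140)/(2π×60×24.8) = 3.458×10^-6 K/W
R_phenolic foam = ln(214.6/144.6)/(2π×0.0184×24.8) = 0.1377 K/W
R_cork board = ln(249.6/214.6)/(2π×0.041×24.8) = 0.02365 K/W
R_outer film = 1/(h_o·2πr_oL) = 1/(4.44×2π×0.2496×24.8) = 0.005791 K/W
R_total = 0.1671 K/W
Q = ΔT/R_total = 98/0.1671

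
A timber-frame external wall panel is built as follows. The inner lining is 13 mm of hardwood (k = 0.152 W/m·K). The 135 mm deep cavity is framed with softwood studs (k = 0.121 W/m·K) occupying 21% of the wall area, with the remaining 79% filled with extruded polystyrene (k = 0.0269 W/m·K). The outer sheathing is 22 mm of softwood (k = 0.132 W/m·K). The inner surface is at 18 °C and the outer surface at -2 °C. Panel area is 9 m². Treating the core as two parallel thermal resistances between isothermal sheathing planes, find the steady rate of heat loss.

Q ≈ 57.2 W

Sheathing layers in series; stud and cavity paths in parallel between them.
R_inner = 0.013/(0.152×9) = 0.009503 K/W
R_stud  = 0.135/(0.121×0.21×9) = 0.5903 K/W
R_cav   = 0.135/(0.0269×0.79×9) = 0.7058 K/W
1/R_core = 1/R_stud + 1/R_cav → R_core = 0.3215 K/W
R_outer = 0.022/(0.132×9) = 0.01852 K/W
R_total = 0.3495 K/W
Q = ΔT/R_total = 20/0.3495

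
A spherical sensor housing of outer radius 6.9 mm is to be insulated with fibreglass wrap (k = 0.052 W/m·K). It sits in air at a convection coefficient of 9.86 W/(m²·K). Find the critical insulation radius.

r_cr ≈ 10.5 mm

For a sphere r_cr = 2k/h = 2×0.052/9.86
r_cr = 10.5 mm; since the bare radius (6.9 mm) is below r_cr, adding a thin layer of insulation will *increase* heat loss.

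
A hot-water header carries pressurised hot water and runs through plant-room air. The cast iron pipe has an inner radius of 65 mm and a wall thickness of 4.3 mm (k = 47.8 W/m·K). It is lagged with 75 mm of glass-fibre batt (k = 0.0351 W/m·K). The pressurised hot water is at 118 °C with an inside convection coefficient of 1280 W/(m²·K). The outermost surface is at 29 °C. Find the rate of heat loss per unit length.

q′ ≈ 26.7 W/m

Treating each annulus and film as a series resistance:
R_inner film = 1/(h_i·2πr₁L) = 1/(1280×2π×0.065×1) = 0.001913 K/W
R_cast iron pipe wall = ln(69.3/65)/(2π×47.8×1) = 2.133×10^-4 K/W
R_glass-fibre batt = ln(144.3/69.3)/(2π×0.0351×1) = 3.326 K/W
R_total = 3.328 K/W
Q = ΔT/R_total = 89/3.328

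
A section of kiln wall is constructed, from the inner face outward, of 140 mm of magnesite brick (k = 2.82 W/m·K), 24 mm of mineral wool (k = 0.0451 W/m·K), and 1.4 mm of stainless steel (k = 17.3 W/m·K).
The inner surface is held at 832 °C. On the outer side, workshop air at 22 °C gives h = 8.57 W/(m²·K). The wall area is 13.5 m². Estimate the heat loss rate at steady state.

Series thermal resistances:
R_magnesite brick = L/(kA) = 0.14/(2.82×13.5) = 0.003677 K/W
R_mineral wool = L/(kA) = 0.024/(0.0451×13.5) = 0.03942 K/W
R_stainless steel = L/(kA) = 0.0014/(17.3×13.5) = 5.994×10^-6 K/W
R_outer film = 1/(h_o·A) = 1/(8.57×13.5) = 0.008643 K/W
R_total = 0.05175 K/W
Q = ΔT / R_total = 810 / 0.05175

Q ≈ 15700 W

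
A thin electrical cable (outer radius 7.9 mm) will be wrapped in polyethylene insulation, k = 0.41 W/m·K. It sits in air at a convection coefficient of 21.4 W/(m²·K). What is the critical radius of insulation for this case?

For a cylinder r_cr = k/h = 0.41/21.4
r_cr = 19.2 mm; since the bare radius (7.9 mm) is below r_cr, adding a thin layer of insulation will *increase* heat loss.

r_cr ≈ 19.2 mm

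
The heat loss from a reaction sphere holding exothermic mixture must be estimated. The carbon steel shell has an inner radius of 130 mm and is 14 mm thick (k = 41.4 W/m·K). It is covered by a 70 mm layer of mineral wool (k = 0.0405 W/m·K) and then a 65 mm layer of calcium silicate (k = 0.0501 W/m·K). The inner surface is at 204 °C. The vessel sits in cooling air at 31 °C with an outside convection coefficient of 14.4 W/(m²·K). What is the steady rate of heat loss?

Each spherical layer contributes R = (1/r_i − 1/r_o)/(4πk):
R_carbon steel shell = (1/0.13 − 1/0.144)/(4π×41.4) = 0.001438 K/W
R_mineral wool = (1/0.144 − 1/0.214)/(4π×0.0405) = 4.463 K/W
R_calcium silicate = (1/0.214 − 1/0.279)/(4π×0.0501) = 1.729 K/W
R_outer film = 1/(h·4πr_o²) = 1/(14.4×4π×0.279²) = 0.07099 K/W
R_total = 6.265 K/W
Q = ΔT/R_total = 173/6.265

Q ≈ 27.6 W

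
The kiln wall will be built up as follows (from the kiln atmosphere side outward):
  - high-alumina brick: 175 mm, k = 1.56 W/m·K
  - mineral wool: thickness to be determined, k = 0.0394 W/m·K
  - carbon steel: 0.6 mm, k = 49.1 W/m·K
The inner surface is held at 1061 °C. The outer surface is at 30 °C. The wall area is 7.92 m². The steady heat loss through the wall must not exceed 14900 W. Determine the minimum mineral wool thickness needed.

L ≈ 17.2 mm

Treating each layer as a thermal resistance in series:
R_high-alumina brick = L/(kA) = 0.175/(1.56×7.92) = 0.01416 K/W
R_carbon steel = L/(kA) = 0.0006/(49.1×7.92) = 1.543×10^-6 K/W
Sum of the known resistances R_other = 0.01417 K/W
Required total resistance R_tot = ΔT/Q_allow = 1031/14900 = 0.06919 K/W
R_mineral wool = R_tot − R_other = 0.05503 K/W
L = R·k·A = 0.05503×0.0394×7.92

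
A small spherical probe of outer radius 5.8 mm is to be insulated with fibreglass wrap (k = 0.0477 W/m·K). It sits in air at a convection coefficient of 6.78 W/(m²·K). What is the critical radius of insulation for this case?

For a sphere r_cr = 2k/h = 2×0.0477/6.78
r_cr = 14.1 mm; since the bare radius (5.8 mm) is below r_cr, adding a thin layer of insulation will *increase* heat loss.

r_cr ≈ 14.1 mm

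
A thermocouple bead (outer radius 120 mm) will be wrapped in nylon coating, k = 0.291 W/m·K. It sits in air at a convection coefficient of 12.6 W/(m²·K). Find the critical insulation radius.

For a sphere r_cr = 2k/h = 2×0.291/12.6
r_cr = 46.2 mm; since the bare radius (120 mm) is above r_cr, any added insulation will reduce heat loss.

r_cr ≈ 46.2 mm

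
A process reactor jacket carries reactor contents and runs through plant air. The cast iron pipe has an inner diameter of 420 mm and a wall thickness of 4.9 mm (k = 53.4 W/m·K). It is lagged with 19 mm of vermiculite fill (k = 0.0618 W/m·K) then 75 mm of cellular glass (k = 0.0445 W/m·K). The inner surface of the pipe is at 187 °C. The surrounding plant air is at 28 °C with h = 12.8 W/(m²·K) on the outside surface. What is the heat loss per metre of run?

Treating each annulus and film as a series resistance:
R_cast iron pipe wall = ln(214.9/210)/(2π×53.4×1) = 6.874×10^-5 K/W
R_vermiculite fill = ln(233.9/214.9)/(2π×0.0618×1) = 0.2182 K/W
R_cellular glass = ln(308.9/233.9)/(2π×0.0445×1) = 0.9947 K/W
R_outer film = 1/(h_o·2πr_oL) = 1/(12.8×2π×0.3089×1) = 0.04025 K/W
R_total = 1.253 K/W
Q = ΔT/R_total = 159/1.253

q′ ≈ 127 W/m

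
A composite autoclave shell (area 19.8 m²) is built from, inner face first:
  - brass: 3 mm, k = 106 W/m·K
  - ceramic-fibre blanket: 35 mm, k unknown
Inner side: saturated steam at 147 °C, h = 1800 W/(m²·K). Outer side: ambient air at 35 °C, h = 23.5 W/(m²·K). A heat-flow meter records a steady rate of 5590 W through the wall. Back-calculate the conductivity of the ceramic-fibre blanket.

k ≈ 0.099 W/(m·K)

Series thermal resistances:
R_inner film = 1/(h_i·A) = 1/(1800×19.8) = 2.806×10^-5 K/W
R_brass = L/(kA) = 0.003/(106×19.8) = 1.429×10^-6 K/W
R_outer film = 1/(h_o·A) = 1/(23.5×19.8) = 0.002149 K/W
Sum of known resistances R_other = 0.002179 K/W
Total R = ΔT/Q = 112/5590 = 0.02004 K/W
R_ceramic-fibre blanket = R_total − R_other = 0.01786 K/W
k = L/(R·A) = 0.035/(0.01786×19.8)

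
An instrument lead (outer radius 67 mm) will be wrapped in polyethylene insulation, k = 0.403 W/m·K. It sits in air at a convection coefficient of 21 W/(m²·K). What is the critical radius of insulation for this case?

r_cr ≈ 19.2 mm

For a cylinder r_cr = k/h = 0.403/21
r_cr = 19.2 mm; since the bare radius (67 mm) is above r_cr, any added insulation will reduce heat loss.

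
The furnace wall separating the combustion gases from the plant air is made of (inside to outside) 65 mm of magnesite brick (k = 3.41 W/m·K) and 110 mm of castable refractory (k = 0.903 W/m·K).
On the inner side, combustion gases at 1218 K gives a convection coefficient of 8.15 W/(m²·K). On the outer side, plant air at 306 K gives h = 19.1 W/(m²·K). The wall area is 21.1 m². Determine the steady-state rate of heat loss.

Q ≈ 60900 W

Using the resistance-network approach (series):
R_inner film = 1/(h_i·A) = 1/(8.15×21.1) = 0.005815 K/W
R_magnesite brick = L/(kA) = 0.065/(3.41×21.1) = 9.034×10^-4 K/W
R_castable refractory = L/(kA) = 0.11/(0.903×21.1) = 0.005773 K/W
R_outer film = 1/(h_o·A) = 1/(19.1×21.1) = 0.002481 K/W
R_total = 0.01497 K/W
Q = ΔT / R_total = 912 / 0.01497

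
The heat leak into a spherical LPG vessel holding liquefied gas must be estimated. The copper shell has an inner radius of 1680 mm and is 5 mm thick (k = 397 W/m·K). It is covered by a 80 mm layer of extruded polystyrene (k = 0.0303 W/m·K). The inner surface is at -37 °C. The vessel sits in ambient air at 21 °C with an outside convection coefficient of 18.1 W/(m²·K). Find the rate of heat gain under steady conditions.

Each spherical layer contributes R = (1/r_i − 1/r_o)/(4πk):
R_copper shell = (1/1.68 − 1/1.685)/(4π×397) = 3.54×10^-7 K/W
R_extruded polystyrene = (1/1.685 − 1/1.765)/(4π×0.0303) = 0.07065 K/W
R_outer film = 1/(h·4πr_o²) = 1/(18.1×4π×1.765²) = 0.001411 K/W
R_total = 0.07206 K/W
Q = ΔT/R_total = 58/0.07206

Q ≈ 805 W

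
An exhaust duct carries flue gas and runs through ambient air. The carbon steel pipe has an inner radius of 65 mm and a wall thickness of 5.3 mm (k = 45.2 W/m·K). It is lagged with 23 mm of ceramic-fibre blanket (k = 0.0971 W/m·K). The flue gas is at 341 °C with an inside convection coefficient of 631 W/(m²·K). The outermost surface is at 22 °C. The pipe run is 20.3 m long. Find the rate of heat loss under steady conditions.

Cylindrical conduction, so R = ln(r₂/r₁)/(2πkL) per layer, in series:
R_inner film = 1/(h_i·2πr₁L) = 1/(631×2π×0.065×20.3) = 1.912×10^-4 K/W
R_carbon steel pipe wall = ln(70.3/65)/(2π×45.2×20.3) = 1.36×10^-5 K/W
R_ceramic-fibre blanket = ln(93.3/70.3)/(2π×0.0971×20.3) = 0.02285 K/W
R_total = 0.02306 K/W
Q = ΔT/R_total = 319/0.02306

Q ≈ 13800 W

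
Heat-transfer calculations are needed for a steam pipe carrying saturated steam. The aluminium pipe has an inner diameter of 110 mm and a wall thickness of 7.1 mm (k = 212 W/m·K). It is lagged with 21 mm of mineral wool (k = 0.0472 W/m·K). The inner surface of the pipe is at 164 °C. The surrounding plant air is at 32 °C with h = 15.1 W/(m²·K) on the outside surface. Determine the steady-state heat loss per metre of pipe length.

q′ ≈ 119 W/m

Cylindrical conduction, so R = ln(r₂/r₁)/(2πkL) per layer, in series:
R_aluminium pipe wall = ln(62.1/55)/(2π×212×1) = 9.115×10^-5 K/W
R_mineral wool = ln(83.1/62.1)/(2π×0.0472×1) = 0.9822 K/W
R_outer film = 1/(h_o·2πr_oL) = 1/(15.1×2π×0.0831×1) = 0.1268 K/W
R_total = 1.109 K/W
Q = ΔT/R_total = 132/1.109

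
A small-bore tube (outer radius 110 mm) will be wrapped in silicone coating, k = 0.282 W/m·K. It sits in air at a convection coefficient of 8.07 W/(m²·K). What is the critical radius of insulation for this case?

For a cylinder r_cr = k/h = 0.282/8.07
r_cr = 34.9 mm; since the bare radius (110 mm) is above r_cr, any added insulation will reduce heat loss.

r_cr ≈ 34.9 mm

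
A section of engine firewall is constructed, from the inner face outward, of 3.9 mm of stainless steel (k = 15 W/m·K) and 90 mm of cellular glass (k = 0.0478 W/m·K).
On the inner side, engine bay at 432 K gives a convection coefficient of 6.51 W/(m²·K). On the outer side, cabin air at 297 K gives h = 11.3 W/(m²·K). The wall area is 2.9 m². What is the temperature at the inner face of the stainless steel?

T ≈ 422 K

Series thermal resistances:
R_inner film = 1/(h_i·A) = 1/(6.51×2.9) = 0.05297 K/W
R_stainless steel = L/(kA) = 0.0039/(15×2.9) = 8.966×10^-5 K/W
R_cellular glass = L/(kA) = 0.09/(0.0478×2.9) = 0.6493 K/W
R_outer film = 1/(h_o·A) = 1/(11.3×2.9) = 0.03052 K/W
R_total = 0.7328 K/W;  Q = ΔT/R_total = 135/0.7328 = 184.2 W
T_interface = T_inner − Q·ΣR(inner→interface) = 432 − 184×0.05297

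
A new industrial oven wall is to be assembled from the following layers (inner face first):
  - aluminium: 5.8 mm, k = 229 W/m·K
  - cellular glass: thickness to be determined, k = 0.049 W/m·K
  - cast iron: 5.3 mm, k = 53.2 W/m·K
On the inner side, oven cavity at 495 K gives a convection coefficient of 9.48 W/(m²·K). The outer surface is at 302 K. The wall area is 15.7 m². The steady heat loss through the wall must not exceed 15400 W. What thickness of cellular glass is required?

L ≈ 4.47 mm

Model the wall as resistances in series:
R_inner film = 1/(h_i·A) = 1/(9.48×15.7) = 0.006719 K/W
R_aluminium = L/(kA) = 0.0058/(229×15.7) = 1.613×10^-6 K/W
R_cast iron = L/(kA) = 0.0053/(53.2×15.7) = 6.345×10^-6 K/W
Sum of the known resistances R_other = 0.006727 K/W
Required total resistance R_tot = ΔT/Q_allow = 193/15400 = 0.01253 K/W
R_cellular glass = R_tot − R_other = 0.005806 K/W
L = R·k·A = 0.005806×0.049×15.7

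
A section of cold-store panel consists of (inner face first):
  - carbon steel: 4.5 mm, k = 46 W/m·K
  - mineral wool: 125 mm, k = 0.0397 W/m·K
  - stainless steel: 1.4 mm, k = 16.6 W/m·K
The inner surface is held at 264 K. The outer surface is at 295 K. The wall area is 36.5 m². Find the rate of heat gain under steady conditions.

Q ≈ 359 W

Treating each layer as a thermal resistance in series:
R_carbon steel = L/(kA) = 0.0045/(46×36.5) = 2.68×10^-6 K/W
R_mineral wool = L/(kA) = 0.125/(0.0397×36.5) = 0.08626 K/W
R_stainless steel = L/(kA) = 0.0014/(16.6×36.5) = 2.311×10^-6 K/W
R_total = 0.08627 K/W
Q = ΔT / R_total = 31 / 0.08627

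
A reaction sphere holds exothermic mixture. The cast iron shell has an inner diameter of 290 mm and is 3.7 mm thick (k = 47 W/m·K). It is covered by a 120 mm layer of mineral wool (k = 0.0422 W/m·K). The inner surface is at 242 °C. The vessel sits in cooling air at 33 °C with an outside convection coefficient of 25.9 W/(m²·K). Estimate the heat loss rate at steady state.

Q ≈ 36.6 W

Spherical conduction: R = (1/r_in − 1/r_out)/(4πk) per layer; series-sum.
R_cast iron shell = (1/0.145 − 1/0.1487)/(4π×47) = 2.905×10^-4 K/W
R_mineral wool = (1/0.1487 − 1/0.2687)/(4π×0.0422) = 5.663 K/W
R_outer film = 1/(h·4πr_o²) = 1/(25.9×4π×0.2687²) = 0.04256 K/W
R_total = 5.706 K/W
Q = ΔT/R_total = 209/5.706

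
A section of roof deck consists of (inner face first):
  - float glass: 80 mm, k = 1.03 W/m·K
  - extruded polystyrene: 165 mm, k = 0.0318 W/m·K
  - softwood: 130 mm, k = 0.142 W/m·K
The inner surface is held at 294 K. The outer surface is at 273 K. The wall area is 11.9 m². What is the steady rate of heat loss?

Q ≈ 40.4 W

Series thermal resistances:
R_float glass = L/(kA) = 0.08/(1.03×11.9) = 0.006527 K/W
R_extruded polystyrene = L/(kA) = 0.165/(0.0318×11.9) = 0.436 K/W
R_softwood = L/(kA) = 0.13/(0.142×11.9) = 0.07693 K/W
R_total = 0.5195 K/W
Q = ΔT / R_total = 21 / 0.5195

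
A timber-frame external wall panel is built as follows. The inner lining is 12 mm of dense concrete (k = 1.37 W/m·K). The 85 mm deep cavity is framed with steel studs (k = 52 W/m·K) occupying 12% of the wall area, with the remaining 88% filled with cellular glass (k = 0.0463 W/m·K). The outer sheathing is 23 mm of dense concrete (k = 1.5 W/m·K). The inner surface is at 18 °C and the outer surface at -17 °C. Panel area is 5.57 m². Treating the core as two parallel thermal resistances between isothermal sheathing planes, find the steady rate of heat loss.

Sheathing layers in series; stud and cavity paths in parallel between them.
R_inner = 0.012/(1.37×5.57) = 0.001573 K/W
R_stud  = 0.085/(52×0.12×5.57) = 0.002446 K/W
R_cav   = 0.085/(0.0463×0.88×5.57) = 0.3745 K/W
1/R_core = 1/R_stud + 1/R_cav → R_core = 0.00243 K/W
R_outer = 0.023/(1.5×5.57) = 0.002753 K/W
R_total = 0.006755 K/W
Q = ΔT/R_total = 35/0.006755

Q ≈ 5180 W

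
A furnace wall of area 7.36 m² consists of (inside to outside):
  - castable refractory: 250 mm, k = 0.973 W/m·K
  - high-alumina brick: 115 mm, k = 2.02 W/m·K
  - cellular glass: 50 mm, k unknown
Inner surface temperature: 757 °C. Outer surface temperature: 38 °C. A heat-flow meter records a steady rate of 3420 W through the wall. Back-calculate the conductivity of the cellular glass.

Thermal resistances in series:
R_castable refractory = L/(kA) = 0.25/(0.973×7.36) = 0.03491 K/W
R_high-alumina brick = L/(kA) = 0.115/(2.02×7.36) = 0.007735 K/W
Sum of known resistances R_other = 0.04265 K/W
Total R = ΔT/Q = 719/3420 = 0.2102 K/W
R_cellular glass = R_total − R_other = 0.1676 K/W
k = L/(R·A) = 0.05/(0.1676×7.36)

k ≈ 0.0405 W/(m·K)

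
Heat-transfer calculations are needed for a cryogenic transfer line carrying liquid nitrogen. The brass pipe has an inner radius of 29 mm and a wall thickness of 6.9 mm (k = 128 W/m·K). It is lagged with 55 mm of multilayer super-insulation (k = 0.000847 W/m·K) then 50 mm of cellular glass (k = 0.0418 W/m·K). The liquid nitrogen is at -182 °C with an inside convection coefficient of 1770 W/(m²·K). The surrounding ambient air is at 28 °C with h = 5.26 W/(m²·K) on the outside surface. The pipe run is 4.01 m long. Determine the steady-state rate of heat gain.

Q ≈ 4.77 W

Cylindrical conduction, so R = ln(r₂/r₁)/(2πkL) per layer, in series:
R_inner film = 1/(h_i·2πr₁L) = 1/(1770×2π×0.029×4.01) = 7.732×10^-4 K/W
R_brass pipe wall = ln(35.9/29)/(2π×128×4.01) = 6.618×10^-5 K/W
R_multilayer super-insulation = ln(90.9/35.9)/(2π×0.000847×4.01) = 43.53 K/W
R_cellular glass = ln(140.9/90.9)/(2π×0.0418×4.01) = 0.4162 K/W
R_outer film = 1/(h_o·2πr_oL) = 1/(5.26×2π×0.1409×4.01) = 0.05355 K/W
R_total = 44 K/W
Q = ΔT/R_total = 210/44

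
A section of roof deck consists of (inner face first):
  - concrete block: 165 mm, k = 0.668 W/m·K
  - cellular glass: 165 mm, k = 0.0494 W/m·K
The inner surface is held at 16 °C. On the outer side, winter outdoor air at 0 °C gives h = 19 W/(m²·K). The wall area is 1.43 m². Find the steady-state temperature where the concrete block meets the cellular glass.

Treating each layer as a thermal resistance in series:
R_concrete block = L/(kA) = 0.165/(0.668×1.43) = 0.1727 K/W
R_cellular glass = L/(kA) = 0.165/(0.0494×1.43) = 2.336 K/W
R_outer film = 1/(h_o·A) = 1/(19×1.43) = 0.03681 K/W
R_total = 2.545 K/W;  Q = ΔT/R_total = 16/2.545 = 6.286 W
T_interface = T_inner − Q·ΣR(inner→interface) = 16 − 6.29×0.1727

T ≈ 14.9 °C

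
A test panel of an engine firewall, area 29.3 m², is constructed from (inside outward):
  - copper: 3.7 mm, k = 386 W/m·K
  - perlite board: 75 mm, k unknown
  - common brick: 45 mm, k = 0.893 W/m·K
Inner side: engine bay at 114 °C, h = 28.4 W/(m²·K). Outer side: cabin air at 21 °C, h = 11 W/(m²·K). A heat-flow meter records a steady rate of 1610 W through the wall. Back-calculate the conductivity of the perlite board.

k ≈ 0.0495 W/(m·K)

Using the resistance-network approach (series):
R_inner film = 1/(h_i·A) = 1/(28.4×29.3) = 0.001202 K/W
R_copper = L/(kA) = 0.0037/(386×29.3) = 3.271×10^-7 K/W
R_common brick = L/(kA) = 0.045/(0.893×29.3) = 0.00172 K/W
R_outer film = 1/(h_o·A) = 1/(11×29.3) = 0.003103 K/W
Sum of known resistances R_other = 0.006025 K/W
Total R = ΔT/Q = 93/1610 = 0.05776 K/W
R_perlite board = R_total − R_other = 0.05174 K/W
k = L/(R·A) = 0.075/(0.05174×29.3)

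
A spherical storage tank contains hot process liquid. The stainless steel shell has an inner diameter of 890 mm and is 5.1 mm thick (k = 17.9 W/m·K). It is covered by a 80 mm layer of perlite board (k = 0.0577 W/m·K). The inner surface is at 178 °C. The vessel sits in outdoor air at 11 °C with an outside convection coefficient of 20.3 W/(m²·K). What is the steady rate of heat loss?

For a spherical shell R = (1/r₁ − 1/r₂)/(4πk); film R = 1/(h·4πr²). In series:
R_stainless steel shell = (1/0.445 − 1/0.4501)/(4π×17.9) = 1.132×10^-4 K/W
R_perlite board = (1/0.4501 − 1/0.5301)/(4π×0.0577) = 0.4624 K/W
R_outer film = 1/(h·4πr_o²) = 1/(20.3×4π×0.5301²) = 0.01395 K/W
R_total = 0.4765 K/W
Q = ΔT/R_total = 167/0.4765

Q ≈ 350 W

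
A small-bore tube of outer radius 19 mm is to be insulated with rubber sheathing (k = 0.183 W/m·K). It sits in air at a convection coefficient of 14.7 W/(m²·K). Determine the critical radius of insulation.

r_cr ≈ 12.4 mm

For a cylinder r_cr = k/h = 0.183/14.7
r_cr = 12.4 mm; since the bare radius (19 mm) is above r_cr, any added insulation will reduce heat loss.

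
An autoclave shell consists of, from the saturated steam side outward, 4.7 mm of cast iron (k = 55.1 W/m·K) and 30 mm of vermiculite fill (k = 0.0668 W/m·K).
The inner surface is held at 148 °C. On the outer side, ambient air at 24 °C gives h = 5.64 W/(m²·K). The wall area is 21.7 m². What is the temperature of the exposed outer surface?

Series thermal resistances:
R_cast iron = L/(kA) = 0.0047/(55.1×21.7) = 3.931×10^-6 K/W
R_vermiculite fill = L/(kA) = 0.03/(0.0668×21.7) = 0.0207 K/W
R_outer film = 1/(h_o·A) = 1/(5.64×21.7) = 0.008171 K/W
R_total = 0.02887 K/W;  Q = ΔT/R_total = 124/0.02887 = 4295 W
T_interface = T_inner − Q·ΣR(inner→interface) = 148 − 4300×0.0207

T ≈ 59.1 °C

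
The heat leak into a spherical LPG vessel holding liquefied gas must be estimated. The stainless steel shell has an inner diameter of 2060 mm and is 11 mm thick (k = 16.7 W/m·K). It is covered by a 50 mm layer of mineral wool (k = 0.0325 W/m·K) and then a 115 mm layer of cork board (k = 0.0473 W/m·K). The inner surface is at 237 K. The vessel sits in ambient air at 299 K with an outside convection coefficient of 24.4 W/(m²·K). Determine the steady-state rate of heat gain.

Q ≈ 241 W

Radial (spherical) resistances in series:
R_stainless steel shell = (1/1.03 − 1/1.041)/(4π×16.7) = 4.889×10^-5 K/W
R_mineral wool = (1/1.041 − 1/1.091)/(4π×0.0325) = 0.1078 K/W
R_cork board = (1/1.091 − 1/1.206)/(4π×0.0473) = 0.147 K/W
R_outer film = 1/(h·4πr_o²) = 1/(24.4×4π×1.206²) = 0.002242 K/W
R_total = 0.2571 K/W
Q = ΔT/R_total = 62/0.2571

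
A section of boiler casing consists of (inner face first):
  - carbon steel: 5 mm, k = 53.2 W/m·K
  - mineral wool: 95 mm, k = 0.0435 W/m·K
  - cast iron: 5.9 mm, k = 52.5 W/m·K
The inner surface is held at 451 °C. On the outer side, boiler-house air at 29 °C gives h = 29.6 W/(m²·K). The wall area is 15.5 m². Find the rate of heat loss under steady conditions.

Using the resistance-network approach (series):
R_carbon steel = L/(kA) = 0.005/(53.2×15.5) = 6.064×10^-6 K/W
R_mineral wool = L/(kA) = 0.095/(0.0435×15.5) = 0.1409 K/W
R_cast iron = L/(kA) = 0.0059/(52.5×15.5) = 7.25×10^-6 K/W
R_outer film = 1/(h_o·A) = 1/(29.6×15.5) = 0.00218 K/W
R_total = 0.1431 K/W
Q = ΔT / R_total = 422 / 0.1431

Q ≈ 2950 W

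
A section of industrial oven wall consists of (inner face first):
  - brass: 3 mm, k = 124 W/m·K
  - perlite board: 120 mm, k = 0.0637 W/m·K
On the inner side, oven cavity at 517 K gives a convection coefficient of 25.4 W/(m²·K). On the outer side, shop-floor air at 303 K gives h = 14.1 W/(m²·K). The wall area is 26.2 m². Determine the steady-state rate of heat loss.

Model the wall as resistances in series:
R_inner film = 1/(h_i·A) = 1/(25.4×26.2) = 0.001503 K/W
R_brass = L/(kA) = 0.003/(124×26.2) = 9.234×10^-7 K/W
R_perlite board = L/(kA) = 0.12/(0.0637×26.2) = 0.0719 K/W
R_outer film = 1/(h_o·A) = 1/(14.1×26.2) = 0.002707 K/W
R_total = 0.07611 K/W
Q = ΔT / R_total = 214 / 0.07611

Q ≈ 2810 W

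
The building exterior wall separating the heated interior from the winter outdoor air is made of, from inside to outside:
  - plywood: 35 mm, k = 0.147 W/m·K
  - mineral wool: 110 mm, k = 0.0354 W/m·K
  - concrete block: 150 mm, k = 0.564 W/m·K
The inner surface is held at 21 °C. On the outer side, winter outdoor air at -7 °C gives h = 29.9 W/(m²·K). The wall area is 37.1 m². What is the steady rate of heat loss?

Using the resistance-network approach (series):
R_plywood = L/(kA) = 0.035/(0.147×37.1) = 0.006418 K/W
R_mineral wool = L/(kA) = 0.11/(0.0354×37.1) = 0.08376 K/W
R_concrete block = L/(kA) = 0.15/(0.564×37.1) = 0.007169 K/W
R_outer film = 1/(h_o·A) = 1/(29.9×37.1) = 9.015×10^-4 K/W
R_total = 0.09824 K/W
Q = ΔT / R_total = 28 / 0.09824

Q ≈ 285 W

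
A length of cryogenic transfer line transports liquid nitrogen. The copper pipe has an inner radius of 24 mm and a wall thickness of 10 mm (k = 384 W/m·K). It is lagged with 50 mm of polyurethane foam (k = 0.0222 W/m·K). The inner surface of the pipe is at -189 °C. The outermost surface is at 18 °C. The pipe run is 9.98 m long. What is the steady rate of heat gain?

Q ≈ 319 W

Radial resistances (cylindrical: R_cond = ln(r_o/r_i)/(2πkL), R_conv = 1/(h·2πrL)):
R_copper pipe wall = ln(34/24)/(2π×384×9.98) = 1.447×10^-5 K/W
R_polyurethane foam = ln(84/34)/(2π×0.0222×9.98) = 0.6497 K/W
R_total = 0.6497 K/W
Q = ΔT/R_total = 207/0.6497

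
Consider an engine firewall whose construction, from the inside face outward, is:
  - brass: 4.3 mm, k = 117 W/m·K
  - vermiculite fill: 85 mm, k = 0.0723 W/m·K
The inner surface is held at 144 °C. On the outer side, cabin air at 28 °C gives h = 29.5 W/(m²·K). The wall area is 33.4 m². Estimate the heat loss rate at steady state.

Using the resistance-network approach (series):
R_brass = L/(kA) = 0.0043/(117×33.4) = 1.1×10^-6 K/W
R_vermiculite fill = L/(kA) = 0.085/(0.0723×33.4) = 0.0352 K/W
R_outer film = 1/(h_o·A) = 1/(29.5×33.4) = 0.001015 K/W
R_total = 0.03622 K/W
Q = ΔT / R_total = 116 / 0.03622

Q ≈ 3200 W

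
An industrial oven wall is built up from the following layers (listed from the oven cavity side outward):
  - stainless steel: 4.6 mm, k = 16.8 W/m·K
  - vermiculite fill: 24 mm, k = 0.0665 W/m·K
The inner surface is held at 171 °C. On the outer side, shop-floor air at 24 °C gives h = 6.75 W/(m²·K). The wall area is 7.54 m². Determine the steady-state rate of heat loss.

Thermal resistances in series:
R_stainless steel = L/(kA) = 0.0046/(16.8×7.54) = 3.631×10^-5 K/W
R_vermiculite fill = L/(kA) = 0.024/(0.0665×7.54) = 0.04787 K/W
R_outer film = 1/(h_o·A) = 1/(6.75×7.54) = 0.01965 K/W
R_total = 0.06755 K/W
Q = ΔT / R_total = 147 / 0.06755

Q ≈ 2180 W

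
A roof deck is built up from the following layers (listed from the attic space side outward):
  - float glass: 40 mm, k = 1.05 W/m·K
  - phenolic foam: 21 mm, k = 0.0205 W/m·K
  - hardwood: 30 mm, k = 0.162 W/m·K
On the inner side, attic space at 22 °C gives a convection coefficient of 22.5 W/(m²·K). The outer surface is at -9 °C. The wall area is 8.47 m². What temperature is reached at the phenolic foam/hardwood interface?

T ≈ -4.56 °C

Thermal resistances in series:
R_inner film = 1/(h_i·A) = 1/(22.5×8.47) = 0.005247 K/W
R_float glass = L/(kA) = 0.04/(1.05×8.47) = 0.004498 K/W
R_phenolic foam = L/(kA) = 0.021/(0.0205×8.47) = 0.1209 K/W
R_hardwood = L/(kA) = 0.03/(0.162×8.47) = 0.02186 K/W
R_total = 0.1526 K/W;  Q = ΔT/R_total = 31/0.1526 = 203.2 W
T_interface = T_inner − Q·ΣR(inner→interface) = 22 − 203×0.1307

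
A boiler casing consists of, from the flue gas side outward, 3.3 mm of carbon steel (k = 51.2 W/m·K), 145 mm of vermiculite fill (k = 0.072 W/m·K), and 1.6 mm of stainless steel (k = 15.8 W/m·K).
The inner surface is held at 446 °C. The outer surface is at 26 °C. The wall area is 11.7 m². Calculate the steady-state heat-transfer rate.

Q ≈ 2440 W

Treating each layer as a thermal resistance in series:
R_carbon steel = L/(kA) = 0.0033/(51.2×11.7) = 5.509×10^-6 K/W
R_vermiculite fill = L/(kA) = 0.145/(0.072×11.7) = 0.1721 K/W
R_stainless steel = L/(kA) = 0.0016/(15.8×11.7) = 8.655×10^-6 K/W
R_total = 0.1721 K/W
Q = ΔT / R_total = 420 / 0.1721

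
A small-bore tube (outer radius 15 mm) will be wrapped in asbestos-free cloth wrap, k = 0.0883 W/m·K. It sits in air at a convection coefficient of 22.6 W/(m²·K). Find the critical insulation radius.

For a cylinder r_cr = k/h = 0.0883/22.6
r_cr = 3.91 mm; since the bare radius (15 mm) is above r_cr, any added insulation will reduce heat loss.

r_cr ≈ 3.91 mm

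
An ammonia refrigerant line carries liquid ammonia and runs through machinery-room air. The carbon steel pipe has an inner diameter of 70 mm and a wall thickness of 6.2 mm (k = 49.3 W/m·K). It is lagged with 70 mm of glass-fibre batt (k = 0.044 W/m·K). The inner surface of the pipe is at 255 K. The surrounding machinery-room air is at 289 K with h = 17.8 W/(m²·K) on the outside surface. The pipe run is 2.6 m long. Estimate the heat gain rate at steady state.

Per-layer cylindrical resistances, series-summed:
R_carbon steel pipe wall = ln(41.2/35)/(2π×49.3×2.6) = 2.025×10^-4 K/W
R_glass-fibre batt = ln(111.2/41.2)/(2π×0.044×2.6) = 1.381 K/W
R_outer film = 1/(h_o·2πr_oL) = 1/(17.8×2π×0.1112×2.6) = 0.03093 K/W
R_total = 1.412 K/W
Q = ΔT/R_total = 34/1.412

Q ≈ 24.1 W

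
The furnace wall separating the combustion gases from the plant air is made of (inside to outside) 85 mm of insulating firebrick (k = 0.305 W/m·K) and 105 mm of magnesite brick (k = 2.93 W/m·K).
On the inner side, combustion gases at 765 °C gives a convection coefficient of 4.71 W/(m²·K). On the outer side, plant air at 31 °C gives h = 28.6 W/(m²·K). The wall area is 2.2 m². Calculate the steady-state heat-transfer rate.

Treating each layer as a thermal resistance in series:
R_inner film = 1/(h_i·A) = 1/(4.71×2.2) = 0.09651 K/W
R_insulating firebrick = L/(kA) = 0.085/(0.305×2.2) = 0.1267 K/W
R_magnesite brick = L/(kA) = 0.105/(2.93×2.2) = 0.01629 K/W
R_outer film = 1/(h_o·A) = 1/(28.6×2.2) = 0.01589 K/W
R_total = 0.2554 K/W
Q = ΔT / R_total = 734 / 0.2554

Q ≈ 2870 W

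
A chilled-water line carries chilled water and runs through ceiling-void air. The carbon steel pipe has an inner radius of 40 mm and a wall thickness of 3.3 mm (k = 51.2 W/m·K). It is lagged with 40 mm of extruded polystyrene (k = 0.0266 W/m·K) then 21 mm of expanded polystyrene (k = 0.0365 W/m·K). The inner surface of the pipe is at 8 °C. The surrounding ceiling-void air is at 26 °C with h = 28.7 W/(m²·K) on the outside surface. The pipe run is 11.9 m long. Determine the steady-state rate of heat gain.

Q ≈ 43.3 W

Cylindrical conduction, so R = ln(r₂/r₁)/(2πkL) per layer, in series:
R_carbon steel pipe wall = ln(43.3/40)/(2π×51.2×11.9) = 2.071×10^-5 K/W
R_extruded polystyrene = ln(83.3/43.3)/(2π×0.0266×11.9) = 0.329 K/W
R_expanded polystyrene = ln(104.3/83.3)/(2π×0.0365×11.9) = 0.08238 K/W
R_outer film = 1/(h_o·2πr_oL) = 1/(28.7×2π×0.1043×11.9) = 0.004468 K/W
R_total = 0.4158 K/W
Q = ΔT/R_total = 18/0.4158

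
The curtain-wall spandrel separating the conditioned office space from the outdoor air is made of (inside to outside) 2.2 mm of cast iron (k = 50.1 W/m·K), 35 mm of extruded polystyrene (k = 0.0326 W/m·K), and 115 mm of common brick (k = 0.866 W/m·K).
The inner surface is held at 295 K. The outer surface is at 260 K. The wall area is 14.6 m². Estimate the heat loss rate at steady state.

Thermal resistances in series:
R_cast iron = L/(kA) = 0.0022/(50.1×14.6) = 3.008×10^-6 K/W
R_extruded polystyrene = L/(kA) = 0.035/(0.0326×14.6) = 0.07354 K/W
R_common brick = L/(kA) = 0.115/(0.866×14.6) = 0.009096 K/W
R_total = 0.08263 K/W
Q = ΔT / R_total = 35 / 0.08263

Q ≈ 424 W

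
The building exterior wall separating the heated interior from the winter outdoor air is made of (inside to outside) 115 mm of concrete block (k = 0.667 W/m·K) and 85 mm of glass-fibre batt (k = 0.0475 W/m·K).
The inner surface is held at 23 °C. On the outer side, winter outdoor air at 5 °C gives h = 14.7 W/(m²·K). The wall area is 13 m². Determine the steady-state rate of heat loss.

Thermal resistances in series:
R_concrete block = L/(kA) = 0.115/(0.667×13) = 0.01326 K/W
R_glass-fibre batt = L/(kA) = 0.085/(0.0475×13) = 0.1377 K/W
R_outer film = 1/(h_o·A) = 1/(14.7×13) = 0.005233 K/W
R_total = 0.1561 K/W
Q = ΔT / R_total = 18 / 0.1561

Q ≈ 115 W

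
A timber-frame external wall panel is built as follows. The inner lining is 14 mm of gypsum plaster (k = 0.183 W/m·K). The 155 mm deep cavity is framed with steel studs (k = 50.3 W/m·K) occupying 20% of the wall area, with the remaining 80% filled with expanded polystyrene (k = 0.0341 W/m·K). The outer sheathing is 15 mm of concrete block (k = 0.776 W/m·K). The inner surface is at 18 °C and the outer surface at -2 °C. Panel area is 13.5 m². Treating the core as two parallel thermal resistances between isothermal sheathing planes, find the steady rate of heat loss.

Sheathing layers in series; stud and cavity paths in parallel between them.
R_inner = 0.014/(0.183×13.5) = 0.005667 K/W
R_stud  = 0.155/(50.3×0.2×13.5) = 0.001141 K/W
R_cav   = 0.155/(0.0341×0.8×13.5) = 0.4209 K/W
1/R_core = 1/R_stud + 1/R_cav → R_core = 0.001138 K/W
R_outer = 0.015/(0.776×13.5) = 0.001432 K/W
R_total = 0.008237 K/W
Q = ΔT/R_total = 20/0.008237

Q ≈ 2430 W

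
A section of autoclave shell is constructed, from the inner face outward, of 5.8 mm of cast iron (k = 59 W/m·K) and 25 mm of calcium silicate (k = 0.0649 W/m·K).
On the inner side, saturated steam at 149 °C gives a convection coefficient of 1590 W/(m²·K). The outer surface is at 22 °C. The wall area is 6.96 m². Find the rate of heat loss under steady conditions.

Q ≈ 2290 W

Treating each layer as a thermal resistance in series:
R_inner film = 1/(h_i·A) = 1/(1590×6.96) = 9.036×10^-5 K/W
R_cast iron = L/(kA) = 0.0058/(59×6.96) = 1.412×10^-5 K/W
R_calcium silicate = L/(kA) = 0.025/(0.0649×6.96) = 0.05535 K/W
R_total = 0.05545 K/W
Q = ΔT / R_total = 127 / 0.05545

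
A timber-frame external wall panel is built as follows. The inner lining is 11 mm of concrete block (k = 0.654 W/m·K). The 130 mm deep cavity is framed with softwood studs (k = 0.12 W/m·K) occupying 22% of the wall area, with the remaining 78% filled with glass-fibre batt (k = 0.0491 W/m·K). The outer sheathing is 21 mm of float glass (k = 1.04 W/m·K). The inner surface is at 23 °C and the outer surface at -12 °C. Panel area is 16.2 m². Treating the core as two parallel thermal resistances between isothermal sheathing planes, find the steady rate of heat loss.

Q ≈ 277 W

Sheathing layers in series; stud and cavity paths in parallel between them.
R_inner = 0.011/(0.654×16.2) = 0.001038 K/W
R_stud  = 0.13/(0.12×0.22×16.2) = 0.304 K/W
R_cav   = 0.13/(0.0491×0.78×16.2) = 0.2095 K/W
1/R_core = 1/R_stud + 1/R_cav → R_core = 0.124 K/W
R_outer = 0.021/(1.04×16.2) = 0.001246 K/W
R_total = 0.1263 K/W
Q = ΔT/R_total = 35/0.1263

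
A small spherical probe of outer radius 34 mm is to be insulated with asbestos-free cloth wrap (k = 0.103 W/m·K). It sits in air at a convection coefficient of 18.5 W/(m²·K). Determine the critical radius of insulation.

r_cr ≈ 11.1 mm

For a sphere r_cr = 2k/h = 2×0.103/18.5
r_cr = 11.1 mm; since the bare radius (34 mm) is above r_cr, any added insulation will reduce heat loss.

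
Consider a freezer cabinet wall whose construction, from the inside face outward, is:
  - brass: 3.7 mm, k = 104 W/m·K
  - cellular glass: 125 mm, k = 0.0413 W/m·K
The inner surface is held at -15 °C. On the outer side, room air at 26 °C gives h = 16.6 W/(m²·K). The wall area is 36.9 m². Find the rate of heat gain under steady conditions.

Using the resistance-network approach (series):
R_brass = L/(kA) = 0.0037/(104×36.9) = 9.641×10^-7 K/W
R_cellular glass = L/(kA) = 0.125/(0.0413×36.9) = 0.08202 K/W
R_outer film = 1/(h_o·A) = 1/(16.6×36.9) = 0.001633 K/W
R_total = 0.08366 K/W
Q = ΔT / R_total = 41 / 0.08366

Q ≈ 490 W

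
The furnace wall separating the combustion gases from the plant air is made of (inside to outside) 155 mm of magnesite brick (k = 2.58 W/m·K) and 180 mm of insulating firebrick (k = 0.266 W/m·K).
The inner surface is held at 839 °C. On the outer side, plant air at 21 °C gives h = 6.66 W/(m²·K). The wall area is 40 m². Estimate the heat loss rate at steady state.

Thermal resistances in series:
R_magnesite brick = L/(kA) = 0.155/(2.58×40) = 0.001502 K/W
R_insulating firebrick = L/(kA) = 0.18/(0.266×40) = 0.01692 K/W
R_outer film = 1/(h_o·A) = 1/(6.66×40) = 0.003754 K/W
R_total = 0.02217 K/W
Q = ΔT / R_total = 818 / 0.02217

Q ≈ 36900 W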